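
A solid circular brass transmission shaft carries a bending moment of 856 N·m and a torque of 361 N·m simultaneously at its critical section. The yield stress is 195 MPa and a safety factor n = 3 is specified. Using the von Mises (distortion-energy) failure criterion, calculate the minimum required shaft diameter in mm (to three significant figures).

d = 52.3 mm

σ_allow = σ_y/n = 195/3 = 65.00 MPa.
For a solid shaft σ_b = 32M/(πd³) and τ = 16T/(πd³), so the von Mises stress is σ' = (16/πd³)·√(4M²+3T²).
√(4M²+3T²) = √(4×(856000)² + 3×(361000)²) = 1.823×10^6 N·mm.
d³ = 16×1.823×10^6/(π×65.00) = 142800 mm³.
d = 52.27 mm.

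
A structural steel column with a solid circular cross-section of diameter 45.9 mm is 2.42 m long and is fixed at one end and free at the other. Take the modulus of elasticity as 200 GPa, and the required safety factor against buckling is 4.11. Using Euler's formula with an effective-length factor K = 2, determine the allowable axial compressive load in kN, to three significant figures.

I = πd⁴/64 = π×45.9⁴/64 = 217900 mm⁴.
Effective length L_e = KL = 2×2.42 m = 4840 mm.
Euler critical load P_cr = π²EI/L_e² = π²×200000×217900/4840² = 18360 N.
P_allow = P_cr/n = 18360/4.11 = 4467 N.

P_allow = 4.47 kN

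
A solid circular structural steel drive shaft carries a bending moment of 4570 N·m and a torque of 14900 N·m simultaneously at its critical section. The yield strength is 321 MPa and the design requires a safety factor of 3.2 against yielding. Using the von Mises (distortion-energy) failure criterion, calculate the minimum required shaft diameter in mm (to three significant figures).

d = 112 mm

σ_allow = σ_y/n = 321/3.2 = 100.3 MPa.
For a solid shaft σ_b = 32M/(πd³) and τ = 16T/(πd³), so the von Mises stress is σ' = (16/πd³)·√(4M²+3T²).
√(4M²+3T²) = √(4×(4.570×10^6)² + 3×(1.490×10^7)²) = 2.738×10^7 N·mm.
d³ = 16×2.738×10^7/(π×100.3) = 1.390×10^6 mm³.
d = 111.6 mm.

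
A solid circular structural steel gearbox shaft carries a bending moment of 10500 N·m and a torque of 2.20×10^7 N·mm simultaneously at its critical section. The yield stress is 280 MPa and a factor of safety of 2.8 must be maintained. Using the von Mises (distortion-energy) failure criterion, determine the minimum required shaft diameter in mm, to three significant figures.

d = 130 mm

σ_allow = σ_y/n = 280/2.8 = 100.0 MPa.
For a solid shaft σ_b = 32M/(πd³) and τ = 16T/(πd³), so the von Mises stress is σ' = (16/πd³)·√(4M²+3T²).
√(4M²+3T²) = √(4×(1.050×10^7)² + 3×(2.200×10^7)²) = 4.351×10^7 N·mm.
d³ = 16×4.351×10^7/(π×100.0) = 2.216×10^6 mm³.
d = 130.4 mm.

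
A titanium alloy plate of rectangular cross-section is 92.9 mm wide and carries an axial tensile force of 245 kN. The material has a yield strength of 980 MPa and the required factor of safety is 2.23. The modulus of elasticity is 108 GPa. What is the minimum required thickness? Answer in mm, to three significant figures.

t = 6.00 mm

σ_allow = 980/2.23 = 439.5 MPa.
Required area A = F/σ_allow = 245000/439.5 = 557.5 mm².
t = A/w = 557.5/92.9 = 6.001 mm.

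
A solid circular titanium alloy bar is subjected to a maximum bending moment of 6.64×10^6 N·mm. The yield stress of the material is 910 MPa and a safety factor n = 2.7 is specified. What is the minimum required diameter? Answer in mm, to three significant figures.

σ_allow = 910/2.7 = 337.0 MPa.
For a solid circular section σ = 32M/(πd³), so d³ = 32M/(π σ_allow) = 32×6640000/(π×337.0) = 200700 mm³.
d = 58.55 mm.

d = 58.5 mm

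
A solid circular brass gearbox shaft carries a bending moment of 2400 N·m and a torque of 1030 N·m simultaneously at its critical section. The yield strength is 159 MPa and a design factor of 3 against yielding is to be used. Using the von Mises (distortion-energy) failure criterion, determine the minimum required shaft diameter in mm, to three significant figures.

d = 78.9 mm

σ_allow = σ_y/n = 159/3 = 53.00 MPa.
For a solid shaft σ_b = 32M/(πd³) and τ = 16T/(πd³), so the von Mises stress is σ' = (16/πd³)·√(4M²+3T²).
√(4M²+3T²) = √(4×(2.400×10^6)² + 3×(1.030×10^6)²) = 5.121×10^6 N·mm.
d³ = 16×5.121×10^6/(π×53.00) = 492100 mm³.
d = 78.95 mm.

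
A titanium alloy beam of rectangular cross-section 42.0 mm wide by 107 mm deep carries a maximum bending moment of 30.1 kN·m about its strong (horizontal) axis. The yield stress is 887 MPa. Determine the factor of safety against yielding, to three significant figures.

Section modulus S = bh²/6 = 42.0×107²/6 = 80140 mm³.
σ = M/S = 3.0100×10^7/80140 = 375.6 MPa.
n = 887/375.6 = 2.362.

n = 2.36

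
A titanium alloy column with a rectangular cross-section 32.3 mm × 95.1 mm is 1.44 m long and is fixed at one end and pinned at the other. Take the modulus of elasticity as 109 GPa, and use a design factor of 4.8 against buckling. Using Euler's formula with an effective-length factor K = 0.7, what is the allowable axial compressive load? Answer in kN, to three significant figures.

P_allow = 58.9 kN

Buckling occurs about the weak axis: I_min = h·b³/12 = 95.1×32.3³/12 = 267100 mm⁴ (b = 32.3 mm is the smaller dimension).
Effective length L_e = KL = 0.7×1.44 m = 1008 mm.
Euler critical load P_cr = π²EI/L_e² = π²×109000×267100/1008² = 282800 N.
P_allow = P_cr/n = 282800/4.8 = 58910 N.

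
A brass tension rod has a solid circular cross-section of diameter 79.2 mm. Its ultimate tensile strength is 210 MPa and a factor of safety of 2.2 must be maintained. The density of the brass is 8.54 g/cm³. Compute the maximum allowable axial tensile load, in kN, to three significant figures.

σ_allow = 210/2.2 = 95.45 MPa.
A = πd²/4 = π×79.2²/4 = 4927 mm².
F_allow = σ_allow × A = 95.45×4927 = 470300 N.

F_allow = 470 kN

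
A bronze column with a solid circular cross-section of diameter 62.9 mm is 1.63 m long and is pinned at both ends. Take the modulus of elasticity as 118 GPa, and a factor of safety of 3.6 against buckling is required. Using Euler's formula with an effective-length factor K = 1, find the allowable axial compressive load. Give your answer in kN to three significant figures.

P_allow = 93.6 kN

I = πd⁴/64 = π×62.9⁴/64 = 768400 mm⁴.
Effective length L_e = KL = 1×1.63 m = 1630 mm.
Euler critical load P_cr = π²EI/L_e² = π²×118000×768400/1630² = 336800 N.
P_allow = P_cr/n = 336800/3.6 = 93560 N.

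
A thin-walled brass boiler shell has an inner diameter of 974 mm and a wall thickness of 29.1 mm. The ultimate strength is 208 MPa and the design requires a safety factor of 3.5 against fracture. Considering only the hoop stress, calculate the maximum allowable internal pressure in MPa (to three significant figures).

σ_allow = 208/3.5 = 59.43 MPa.
σ_h = pD/(2t) → p_allow = 2σ_allow t/D = 2×59.43×29.1/974 = 3.551 MPa.

p_allow = 3.55 MPa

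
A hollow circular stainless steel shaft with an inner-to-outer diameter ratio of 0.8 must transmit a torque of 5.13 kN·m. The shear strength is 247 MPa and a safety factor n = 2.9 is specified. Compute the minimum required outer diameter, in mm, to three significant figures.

d_o = 80.4 mm

τ_allow = 247/2.9 = 85.17 MPa.
For a hollow shaft τ = 16T/[πd_o³(1−k⁴)] with k = 0.8, so 1−k⁴ = 0.5904.
d_o³ = 16T/[π τ_allow (1−k⁴)] = 16×5130000/(π×85.17×0.5904) = 519600 mm³.
d_o = 80.39 mm.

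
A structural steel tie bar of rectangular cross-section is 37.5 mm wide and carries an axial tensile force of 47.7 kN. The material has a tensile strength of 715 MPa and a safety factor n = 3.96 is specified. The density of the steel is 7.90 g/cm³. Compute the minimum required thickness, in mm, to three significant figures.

σ_allow = 715/3.96 = 180.6 MPa.
Required area A = F/σ_allow = 47700/180.6 = 264.2 mm².
t = A/w = 264.2/37.5 = 7.045 mm.

t = 7.04 mm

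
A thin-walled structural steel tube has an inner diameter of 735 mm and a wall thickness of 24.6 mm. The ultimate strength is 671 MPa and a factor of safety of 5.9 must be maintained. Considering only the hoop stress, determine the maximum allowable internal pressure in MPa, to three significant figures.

p_allow = 7.61 MPa

σ_allow = 671/5.9 = 113.7 MPa.
σ_h = pD/(2t) → p_allow = 2σ_allow t/D = 2×113.7×24.6/735 = 7.613 MPa.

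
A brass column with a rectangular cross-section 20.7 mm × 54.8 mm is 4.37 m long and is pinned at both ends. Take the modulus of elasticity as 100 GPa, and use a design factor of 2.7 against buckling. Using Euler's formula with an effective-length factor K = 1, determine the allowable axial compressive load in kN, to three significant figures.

Buckling occurs about the weak axis: I_min = h·b³/12 = 54.8×20.7³/12 = 40510 mm⁴ (b = 20.7 mm is the smaller dimension).
Effective length L_e = KL = 1×4.37 m = 4370 mm.
Euler critical load P_cr = π²EI/L_e² = π²×100000×40510/4370² = 2093 N.
P_allow = P_cr/n = 2093/2.7 = 775.3 N.

P_allow = 0.775 kN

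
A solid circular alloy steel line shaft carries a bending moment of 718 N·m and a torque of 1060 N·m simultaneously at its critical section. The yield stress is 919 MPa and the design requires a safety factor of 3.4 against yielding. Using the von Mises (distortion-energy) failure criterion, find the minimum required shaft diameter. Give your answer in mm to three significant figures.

d = 35.3 mm

σ_allow = σ_y/n = 919/3.4 = 270.3 MPa.
For a solid shaft σ_b = 32M/(πd³) and τ = 16T/(πd³), so the von Mises stress is σ' = (16/πd³)·√(4M²+3T²).
√(4M²+3T²) = √(4×(718000)² + 3×(1.060×10^6)²) = 2.331×10^6 N·mm.
d³ = 16×2.331×10^6/(π×270.3) = 43920 mm³.
d = 35.28 mm.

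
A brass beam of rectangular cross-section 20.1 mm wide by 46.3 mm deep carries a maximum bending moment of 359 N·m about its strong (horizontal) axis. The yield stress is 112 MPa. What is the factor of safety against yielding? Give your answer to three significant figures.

Section modulus S = bh²/6 = 20.1×46.3²/6 = 7181 mm³.
σ = M/S = 359000/7181 = 49.99 MPa.
n = 112/49.99 = 2.240.

n = 2.24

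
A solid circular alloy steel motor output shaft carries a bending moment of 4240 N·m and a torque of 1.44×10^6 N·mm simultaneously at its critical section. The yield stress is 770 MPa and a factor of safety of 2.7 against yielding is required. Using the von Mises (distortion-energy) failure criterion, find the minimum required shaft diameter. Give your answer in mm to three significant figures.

d = 54.0 mm

σ_allow = σ_y/n = 770/2.7 = 285.2 MPa.
For a solid shaft σ_b = 32M/(πd³) and τ = 16T/(πd³), so the von Mises stress is σ' = (16/πd³)·√(4M²+3T²).
√(4M²+3T²) = √(4×(4.240×10^6)² + 3×(1.440×10^6)²) = 8.839×10^6 N·mm.
d³ = 16×8.839×10^6/(π×285.2) = 157900 mm³.
d = 54.04 mm.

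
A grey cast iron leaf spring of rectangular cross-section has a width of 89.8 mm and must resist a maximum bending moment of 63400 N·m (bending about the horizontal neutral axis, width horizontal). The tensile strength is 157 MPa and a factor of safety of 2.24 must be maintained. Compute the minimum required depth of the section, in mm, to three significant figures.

h = 246 mm

σ_allow = 157/2.24 = 70.09 MPa.
For a rectangular section σ = 6M/(bh²), so h² = 6M/(b σ_allow) = 6×6.3400×10^7/(89.8×70.09) = 60440 mm².
h = 245.8 mm.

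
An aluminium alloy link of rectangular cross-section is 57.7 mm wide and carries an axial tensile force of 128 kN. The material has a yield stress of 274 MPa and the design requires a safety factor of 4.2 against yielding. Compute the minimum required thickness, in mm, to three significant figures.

t = 34.0 mm

σ_allow = 274/4.2 = 65.24 MPa.
Required area A = F/σ_allow = 128000/65.24 = 1962 mm².
t = A/w = 1962/57.7 = 34.00 mm.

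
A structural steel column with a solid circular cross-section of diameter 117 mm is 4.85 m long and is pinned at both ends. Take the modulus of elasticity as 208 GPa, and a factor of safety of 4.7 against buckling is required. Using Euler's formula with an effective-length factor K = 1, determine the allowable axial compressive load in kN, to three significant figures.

I = πd⁴/64 = π×117⁴/64 = 9.198×10^6 mm⁴.
Effective length L_e = KL = 1×4.85 m = 4850 mm.
Euler critical load P_cr = π²EI/L_e² = π²×208000×9.198×10^6/4850² = 802800 N.
P_allow = P_cr/n = 802800/4.7 = 170800 N.

P_allow = 171 kN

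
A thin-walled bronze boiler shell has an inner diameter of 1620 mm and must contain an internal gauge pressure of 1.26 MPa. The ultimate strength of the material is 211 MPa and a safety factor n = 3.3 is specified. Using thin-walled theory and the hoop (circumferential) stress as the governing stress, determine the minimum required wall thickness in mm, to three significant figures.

t = 16.0 mm

σ_allow = 211/3.3 = 63.94 MPa.
Hoop stress σ_h = pD/(2t), so t = pD/(2σ_allow) = 1.26×1620/(2×63.94) = 15.96 mm.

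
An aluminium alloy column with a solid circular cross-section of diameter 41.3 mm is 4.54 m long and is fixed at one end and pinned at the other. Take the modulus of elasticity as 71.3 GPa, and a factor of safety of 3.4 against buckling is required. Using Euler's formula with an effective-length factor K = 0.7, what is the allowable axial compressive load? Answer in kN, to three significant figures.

I = πd⁴/64 = π×41.3⁴/64 = 142800 mm⁴.
Effective length L_e = KL = 0.7×4.54 m = 3178 mm.
Euler critical load P_cr = π²EI/L_e² = π²×71300×142800/3178² = 9951 N.
P_allow = P_cr/n = 9951/3.4 = 2927 N.

P_allow = 2.93 kN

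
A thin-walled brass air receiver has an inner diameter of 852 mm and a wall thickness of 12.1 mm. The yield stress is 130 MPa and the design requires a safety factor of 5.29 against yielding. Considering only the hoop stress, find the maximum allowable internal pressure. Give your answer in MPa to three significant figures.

p_allow = 0.698 MPa

σ_allow = 130/5.29 = 24.57 MPa.
σ_h = pD/(2t) → p_allow = 2σ_allow t/D = 2×24.57×12.1/852 = 0.6980 MPa.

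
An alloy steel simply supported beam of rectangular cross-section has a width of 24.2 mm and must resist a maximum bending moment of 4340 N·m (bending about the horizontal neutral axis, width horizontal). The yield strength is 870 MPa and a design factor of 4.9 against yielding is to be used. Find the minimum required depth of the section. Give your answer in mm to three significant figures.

σ_allow = 870/4.9 = 177.6 MPa.
For a rectangular section σ = 6M/(bh²), so h² = 6M/(b σ_allow) = 6×4340000/(24.2×177.6) = 6060 mm².
h = 77.85 mm.

h = 77.8 mm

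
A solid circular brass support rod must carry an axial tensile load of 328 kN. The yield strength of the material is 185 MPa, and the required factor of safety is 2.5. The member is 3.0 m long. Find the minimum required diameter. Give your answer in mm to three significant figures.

Allowable stress σ_allow = 185/2.5 = 74.00 MPa.
Required area A = F/σ_allow = 328000/74.00 = 4432 mm².
A = πd²/4 → d = √(4A/π) = 75.12 mm.

d = 75.1 mm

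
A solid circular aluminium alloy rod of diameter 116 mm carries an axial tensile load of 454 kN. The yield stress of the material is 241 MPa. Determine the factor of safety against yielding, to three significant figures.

A = πd²/4 = 10570 mm².
σ = F/A = 454000/10570 = 42.96 MPa.
n = 241/42.96 = 5.610.

n = 5.61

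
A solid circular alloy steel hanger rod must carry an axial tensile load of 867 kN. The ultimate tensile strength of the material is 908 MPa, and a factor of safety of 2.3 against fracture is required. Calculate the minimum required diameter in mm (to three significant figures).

Allowable stress σ_allow = 908/2.3 = 394.8 MPa.
Required area A = F/σ_allow = 867000/394.8 = 2196 mm².
A = πd²/4 → d = √(4A/π) = 52.88 mm.

d = 52.9 mm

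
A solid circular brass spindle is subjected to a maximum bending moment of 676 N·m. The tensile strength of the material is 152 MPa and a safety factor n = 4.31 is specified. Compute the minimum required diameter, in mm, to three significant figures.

d = 58.0 mm

σ_allow = 152/4.31 = 35.27 MPa.
For a solid circular section σ = 32M/(πd³), so d³ = 32M/(π σ_allow) = 32×676000/(π×35.27) = 195200 mm³.
d = 58.01 mm.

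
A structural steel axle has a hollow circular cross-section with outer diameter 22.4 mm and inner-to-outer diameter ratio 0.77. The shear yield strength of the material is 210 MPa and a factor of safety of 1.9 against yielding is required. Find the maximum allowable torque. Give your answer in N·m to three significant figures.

τ_allow = 210/1.9 = 110.5 MPa.
For a hollow shaft T_allow = τ_allow·πd_o³(1−k⁴)/16 with 1−k⁴ = 0.6485, so πd_o³(1−k⁴)/16 = 1431 mm³.
T_allow = 110.5×1431 = 158200 N·mm = 158.2 N·m.

T_allow = 158 N·m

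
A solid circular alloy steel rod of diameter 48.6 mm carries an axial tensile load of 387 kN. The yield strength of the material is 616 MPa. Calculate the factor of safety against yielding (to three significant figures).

n = 2.95

A = πd²/4 = 1855 mm².
σ = F/A = 387000/1855 = 208.6 MPa.
n = 616/208.6 = 2.953.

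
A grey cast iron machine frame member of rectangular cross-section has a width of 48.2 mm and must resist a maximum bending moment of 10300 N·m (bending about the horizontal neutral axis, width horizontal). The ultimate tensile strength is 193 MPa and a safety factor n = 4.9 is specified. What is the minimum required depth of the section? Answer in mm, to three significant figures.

σ_allow = 193/4.9 = 39.39 MPa.
For a rectangular section σ = 6M/(bh²), so h² = 6M/(b σ_allow) = 6×1.0300×10^7/(48.2×39.39) = 32550 mm².
h = 180.4 mm.

h = 180 mm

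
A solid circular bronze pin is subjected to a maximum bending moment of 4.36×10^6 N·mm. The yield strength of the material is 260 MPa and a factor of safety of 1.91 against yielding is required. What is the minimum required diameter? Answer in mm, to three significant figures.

d = 68.8 mm

σ_allow = 260/1.91 = 136.1 MPa.
For a solid circular section σ = 32M/(πd³), so d³ = 32M/(π σ_allow) = 32×4360000/(π×136.1) = 326200 mm³.
d = 68.84 mm.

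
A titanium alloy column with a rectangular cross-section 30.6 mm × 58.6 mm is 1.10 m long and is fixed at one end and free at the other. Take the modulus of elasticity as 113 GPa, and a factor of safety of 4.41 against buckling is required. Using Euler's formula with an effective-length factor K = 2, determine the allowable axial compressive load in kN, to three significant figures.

P_allow = 7.31 kN

Buckling occurs about the weak axis: I_min = h·b³/12 = 58.6×30.6³/12 = 139900 mm⁴ (b = 30.6 mm is the smaller dimension).
Effective length L_e = KL = 2×1.10 m = 2200 mm.
Euler critical load P_cr = π²EI/L_e² = π²×113000×139900/2200² = 32240 N.
P_allow = P_cr/n = 32240/4.41 = 7311 N.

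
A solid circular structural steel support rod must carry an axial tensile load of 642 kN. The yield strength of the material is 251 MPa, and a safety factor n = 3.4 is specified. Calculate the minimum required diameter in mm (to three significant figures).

d = 105 mm

Allowable stress σ_allow = 251/3.4 = 73.82 MPa.
Required area A = F/σ_allow = 642000/73.82 = 8696 mm².
A = πd²/4 → d = √(4A/π) = 105.2 mm.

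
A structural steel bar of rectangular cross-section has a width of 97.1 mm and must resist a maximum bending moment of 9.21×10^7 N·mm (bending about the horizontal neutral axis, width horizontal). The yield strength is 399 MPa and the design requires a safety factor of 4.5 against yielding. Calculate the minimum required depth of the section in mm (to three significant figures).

σ_allow = 399/4.5 = 88.67 MPa.
For a rectangular section σ = 6M/(bh²), so h² = 6M/(b σ_allow) = 6×9.2100×10^7/(97.1×88.67) = 64180 mm².
h = 253.3 mm.

h = 253 mm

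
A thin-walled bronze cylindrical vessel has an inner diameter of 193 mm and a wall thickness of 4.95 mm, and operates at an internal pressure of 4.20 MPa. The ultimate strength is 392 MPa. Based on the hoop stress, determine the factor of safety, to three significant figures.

σ_h = pD/(2t) = 4.20×193/(2×4.95) = 81.88 MPa.
n = 392/81.88 = 4.788.

n = 4.79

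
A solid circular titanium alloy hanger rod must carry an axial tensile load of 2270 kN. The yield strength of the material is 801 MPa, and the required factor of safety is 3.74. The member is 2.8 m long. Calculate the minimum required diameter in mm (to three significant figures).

Allowable stress σ_allow = 801/3.74 = 214.2 MPa.
Required area A = F/σ_allow = 2270000/214.2 = 10600 mm².
A = πd²/4 → d = √(4A/π) = 116.2 mm.

d = 116 mm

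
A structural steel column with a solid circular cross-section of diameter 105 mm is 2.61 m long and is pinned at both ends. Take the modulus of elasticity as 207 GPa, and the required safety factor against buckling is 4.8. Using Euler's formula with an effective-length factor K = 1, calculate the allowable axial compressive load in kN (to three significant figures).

I = πd⁴/64 = π×105⁴/64 = 5.967×10^6 mm⁴.
Effective length L_e = KL = 1×2.61 m = 2610 mm.
Euler critical load P_cr = π²EI/L_e² = π²×207000×5.967×10^6/2610² = 1.789×10^6 N.
P_allow = P_cr/n = 1.789×10^6/4.8 = 372800 N.

P_allow = 373 kN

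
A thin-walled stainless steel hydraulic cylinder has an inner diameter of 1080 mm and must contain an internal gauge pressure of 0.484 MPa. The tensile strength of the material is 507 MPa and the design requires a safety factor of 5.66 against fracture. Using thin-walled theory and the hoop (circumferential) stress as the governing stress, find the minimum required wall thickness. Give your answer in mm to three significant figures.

σ_allow = 507/5.66 = 89.58 MPa.
Hoop stress σ_h = pD/(2t), so t = pD/(2σ_allow) = 0.484×1080/(2×89.58) = 2.918 mm.

t = 2.92 mm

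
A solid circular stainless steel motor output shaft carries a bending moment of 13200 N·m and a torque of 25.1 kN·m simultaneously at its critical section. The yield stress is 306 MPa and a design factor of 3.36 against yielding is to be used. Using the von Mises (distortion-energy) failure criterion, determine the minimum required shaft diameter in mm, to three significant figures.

d = 142 mm

σ_allow = σ_y/n = 306/3.36 = 91.07 MPa.
For a solid shaft σ_b = 32M/(πd³) and τ = 16T/(πd³), so the von Mises stress is σ' = (16/πd³)·√(4M²+3T²).
√(4M²+3T²) = √(4×(1.320×10^7)² + 3×(2.510×10^7)²) = 5.086×10^7 N·mm.
d³ = 16×5.086×10^7/(π×91.07) = 2.844×10^6 mm³.
d = 141.7 mm.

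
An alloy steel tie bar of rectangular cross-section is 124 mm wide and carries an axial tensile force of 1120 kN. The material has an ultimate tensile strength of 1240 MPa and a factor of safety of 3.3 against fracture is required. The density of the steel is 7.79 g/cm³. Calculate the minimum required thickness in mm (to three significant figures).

σ_allow = 1240/3.3 = 375.8 MPa.
Required area A = F/σ_allow = 1120000/375.8 = 2981 mm².
t = A/w = 2981/124 = 24.04 mm.

t = 24.0 mm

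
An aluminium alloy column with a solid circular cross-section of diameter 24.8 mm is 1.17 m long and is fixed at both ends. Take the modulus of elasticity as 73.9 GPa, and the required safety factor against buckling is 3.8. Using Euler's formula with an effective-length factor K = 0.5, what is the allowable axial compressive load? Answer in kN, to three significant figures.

P_allow = 10.4 kN

I = πd⁴/64 = π×24.8⁴/64 = 18570 mm⁴.
Effective length L_e = KL = 0.5×1.17 m = 585.0 mm.
Euler critical load P_cr = π²EI/L_e² = π²×73900×18570/585.0² = 39570 N.
P_allow = P_cr/n = 39570/3.8 = 10410 N.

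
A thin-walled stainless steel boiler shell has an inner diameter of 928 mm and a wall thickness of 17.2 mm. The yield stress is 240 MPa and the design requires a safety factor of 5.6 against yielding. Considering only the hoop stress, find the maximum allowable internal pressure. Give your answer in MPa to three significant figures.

p_allow = 1.59 MPa

σ_allow = 240/5.6 = 42.86 MPa.
σ_h = pD/(2t) → p_allow = 2σ_allow t/D = 2×42.86×17.2/928 = 1.589 MPa.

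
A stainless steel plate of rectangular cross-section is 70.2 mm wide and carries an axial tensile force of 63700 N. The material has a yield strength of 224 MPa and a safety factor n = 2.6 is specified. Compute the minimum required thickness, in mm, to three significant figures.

σ_allow = 224/2.6 = 86.15 MPa.
Required area A = F/σ_allow = 63700/86.15 = 739.4 mm².
t = A/w = 739.4/70.2 = 10.53 mm.

t = 10.5 mm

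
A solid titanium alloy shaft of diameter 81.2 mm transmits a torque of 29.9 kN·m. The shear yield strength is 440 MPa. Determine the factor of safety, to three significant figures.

n = 1.55

τ = 16T/(πd³) = 16×2.9900×10^7/(π×81.2³) = 284.4 MPa.
n = τ_limit/τ = 440/284.4 = 1.547.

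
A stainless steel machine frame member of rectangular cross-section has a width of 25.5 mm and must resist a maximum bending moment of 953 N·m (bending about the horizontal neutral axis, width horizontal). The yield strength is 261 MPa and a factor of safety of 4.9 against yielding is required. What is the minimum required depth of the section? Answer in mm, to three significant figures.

σ_allow = 261/4.9 = 53.27 MPa.
For a rectangular section σ = 6M/(bh²), so h² = 6M/(b σ_allow) = 6×953000/(25.5×53.27) = 4210 mm².
h = 64.88 mm.

h = 64.9 mm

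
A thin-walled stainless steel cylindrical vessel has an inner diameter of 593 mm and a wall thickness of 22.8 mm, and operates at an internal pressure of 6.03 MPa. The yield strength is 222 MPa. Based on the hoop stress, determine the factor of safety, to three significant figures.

σ_h = pD/(2t) = 6.03×593/(2×22.8) = 78.42 MPa.
n = 222/78.42 = 2.831.

n = 2.83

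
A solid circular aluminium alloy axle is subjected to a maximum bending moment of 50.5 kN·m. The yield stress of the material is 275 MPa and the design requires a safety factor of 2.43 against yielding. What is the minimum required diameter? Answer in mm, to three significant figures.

d = 166 mm

σ_allow = 275/2.43 = 113.2 MPa.
For a solid circular section σ = 32M/(πd³), so d³ = 32M/(π σ_allow) = 32×5.0500×10^7/(π×113.2) = 4.545×10^6 mm³.
d = 165.6 mm.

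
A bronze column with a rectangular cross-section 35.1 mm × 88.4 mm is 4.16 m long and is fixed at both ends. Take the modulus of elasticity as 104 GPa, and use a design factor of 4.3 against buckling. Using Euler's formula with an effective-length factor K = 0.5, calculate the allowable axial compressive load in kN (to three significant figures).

P_allow = 17.6 kN

Buckling occurs about the weak axis: I_min = h·b³/12 = 88.4×35.1³/12 = 318600 mm⁴ (b = 35.1 mm is the smaller dimension).
Effective length L_e = KL = 0.5×4.16 m = 2080 mm.
Euler critical load P_cr = π²EI/L_e² = π²×104000×318600/2080² = 75580 N.
P_allow = P_cr/n = 75580/4.3 = 17580 N.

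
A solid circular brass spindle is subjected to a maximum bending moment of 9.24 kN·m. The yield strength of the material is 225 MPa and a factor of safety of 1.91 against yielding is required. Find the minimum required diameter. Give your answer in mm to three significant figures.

σ_allow = 225/1.91 = 117.8 MPa.
For a solid circular section σ = 32M/(πd³), so d³ = 32M/(π σ_allow) = 32×9240000/(π×117.8) = 799000 mm³.
d = 92.79 mm.

d = 92.8 mm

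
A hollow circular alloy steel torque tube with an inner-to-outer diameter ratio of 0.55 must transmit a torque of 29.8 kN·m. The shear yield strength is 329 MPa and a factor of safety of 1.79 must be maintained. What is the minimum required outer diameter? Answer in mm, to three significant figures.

τ_allow = 329/1.79 = 183.8 MPa.
For a hollow shaft τ = 16T/[πd_o³(1−k⁴)] with k = 0.55, so 1−k⁴ = 0.9085.
d_o³ = 16T/[π τ_allow (1−k⁴)] = 16×2.9800×10^7/(π×183.8×0.9085) = 908900 mm³.
d_o = 96.87 mm.

d_o = 96.9 mm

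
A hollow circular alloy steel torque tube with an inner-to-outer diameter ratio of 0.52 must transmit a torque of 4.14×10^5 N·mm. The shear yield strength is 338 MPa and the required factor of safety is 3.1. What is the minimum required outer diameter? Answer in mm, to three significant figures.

d_o = 27.5 mm

τ_allow = 338/3.1 = 109.0 MPa.
For a hollow shaft τ = 16T/[πd_o³(1−k⁴)] with k = 0.52, so 1−k⁴ = 0.9269.
d_o³ = 16T/[π τ_allow (1−k⁴)] = 16×414000/(π×109.0×0.9269) = 20860 mm³.
d_o = 27.53 mm.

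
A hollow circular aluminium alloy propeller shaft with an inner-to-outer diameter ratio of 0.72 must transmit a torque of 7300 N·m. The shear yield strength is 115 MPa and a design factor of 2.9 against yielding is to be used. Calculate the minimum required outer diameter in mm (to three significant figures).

τ_allow = 115/2.9 = 39.66 MPa.
For a hollow shaft τ = 16T/[πd_o³(1−k⁴)] with k = 0.72, so 1−k⁴ = 0.7313.
d_o³ = 16T/[π τ_allow (1−k⁴)] = 16×7300000/(π×39.66×0.7313) = 1.282×10^6 mm³.
d_o = 108.6 mm.

d_o = 109 mm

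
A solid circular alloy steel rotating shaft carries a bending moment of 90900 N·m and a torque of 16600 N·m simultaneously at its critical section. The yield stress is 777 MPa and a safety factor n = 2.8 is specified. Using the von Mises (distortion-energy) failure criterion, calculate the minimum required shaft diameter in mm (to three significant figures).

d = 150 mm

σ_allow = σ_y/n = 777/2.8 = 277.5 MPa.
For a solid shaft σ_b = 32M/(πd³) and τ = 16T/(πd³), so the von Mises stress is σ' = (16/πd³)·√(4M²+3T²).
√(4M²+3T²) = √(4×(9.090×10^7)² + 3×(1.660×10^7)²) = 1.841×10^8 N·mm.
d³ = 16×1.841×10^8/(π×277.5) = 3.378×10^6 mm³.
d = 150.0 mm.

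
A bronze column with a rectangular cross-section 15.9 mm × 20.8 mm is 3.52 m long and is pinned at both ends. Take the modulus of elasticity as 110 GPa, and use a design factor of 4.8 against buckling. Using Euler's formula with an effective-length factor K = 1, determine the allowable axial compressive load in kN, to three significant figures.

Buckling occurs about the weak axis: I_min = h·b³/12 = 20.8×15.9³/12 = 6967 mm⁴ (b = 15.9 mm is the smaller dimension).
Effective length L_e = KL = 1×3.52 m = 3520 mm.
Euler critical load P_cr = π²EI/L_e² = π²×110000×6967/3520² = 610.5 N.
P_allow = P_cr/n = 610.5/4.8 = 127.2 N.

P_allow = 0.127 kN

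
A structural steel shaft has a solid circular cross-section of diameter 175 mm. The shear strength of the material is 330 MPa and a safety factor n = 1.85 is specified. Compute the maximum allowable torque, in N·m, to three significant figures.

T_allow = 1.88×10^5 N·m

τ_allow = 330/1.85 = 178.4 MPa.
For a solid shaft T_allow = τ_allow·πd³/16; πd³/16 = π×175³/16 = 1.052×10^6 mm³.
T_allow = 178.4×1.052×10^6 = 1.877×10^8 N·mm = 187700 N·m.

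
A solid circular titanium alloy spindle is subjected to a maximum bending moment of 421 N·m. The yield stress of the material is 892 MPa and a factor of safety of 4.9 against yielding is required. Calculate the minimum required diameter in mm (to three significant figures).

d = 28.7 mm

σ_allow = 892/4.9 = 182.0 MPa.
For a solid circular section σ = 32M/(πd³), so d³ = 32M/(π σ_allow) = 32×421000/(π×182.0) = 23560 mm³.
d = 28.67 mm.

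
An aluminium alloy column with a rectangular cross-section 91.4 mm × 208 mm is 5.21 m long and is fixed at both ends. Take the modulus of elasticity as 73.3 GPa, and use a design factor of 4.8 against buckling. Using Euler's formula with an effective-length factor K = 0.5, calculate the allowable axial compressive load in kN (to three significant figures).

Buckling occurs about the weak axis: I_min = h·b³/12 = 208×91.4³/12 = 1.323×10^7 mm⁴ (b = 91.4 mm is the smaller dimension).
Effective length L_e = KL = 0.5×5.21 m = 2605 mm.
Euler critical load P_cr = π²EI/L_e² = π²×73300×1.323×10^7/2605² = 1.411×10^6 N.
P_allow = P_cr/n = 1.411×10^6/4.8 = 293900 N.

P_allow = 294 kN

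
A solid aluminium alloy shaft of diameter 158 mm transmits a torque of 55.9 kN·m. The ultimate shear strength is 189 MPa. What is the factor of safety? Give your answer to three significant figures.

τ = 16T/(πd³) = 16×5.5900×10^7/(π×158³) = 72.18 MPa.
n = τ_limit/τ = 189/72.18 = 2.618.

n = 2.62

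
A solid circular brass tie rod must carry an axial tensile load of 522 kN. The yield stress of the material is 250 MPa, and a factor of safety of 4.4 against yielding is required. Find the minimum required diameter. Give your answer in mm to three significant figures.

Allowable stress σ_allow = 250/4.4 = 56.82 MPa.
Required area A = F/σ_allow = 522000/56.82 = 9187 mm².
A = πd²/4 → d = √(4A/π) = 108.2 mm.

d = 108 mm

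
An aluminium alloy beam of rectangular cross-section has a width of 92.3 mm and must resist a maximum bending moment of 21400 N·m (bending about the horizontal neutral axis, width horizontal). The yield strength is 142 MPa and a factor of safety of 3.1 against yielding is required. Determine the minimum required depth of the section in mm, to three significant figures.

h = 174 mm

σ_allow = 142/3.1 = 45.81 MPa.
For a rectangular section σ = 6M/(bh²), so h² = 6M/(b σ_allow) = 6×2.1400×10^7/(92.3×45.81) = 30370 mm².
h = 174.3 mm.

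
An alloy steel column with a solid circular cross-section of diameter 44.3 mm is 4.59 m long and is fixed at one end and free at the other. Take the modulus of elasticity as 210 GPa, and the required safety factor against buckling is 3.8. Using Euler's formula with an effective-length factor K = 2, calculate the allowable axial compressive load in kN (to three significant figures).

P_allow = 1.22 kN

I = πd⁴/64 = π×44.3⁴/64 = 189100 mm⁴.
Effective length L_e = KL = 2×4.59 m = 9180 mm.
Euler critical load P_cr = π²EI/L_e² = π²×210000×189100/9180² = 4650 N.
P_allow = P_cr/n = 4650/3.8 = 1224 N.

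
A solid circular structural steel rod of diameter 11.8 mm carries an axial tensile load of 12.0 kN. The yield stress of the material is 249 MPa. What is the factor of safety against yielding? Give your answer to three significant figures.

A = πd²/4 = 109.4 mm².
σ = F/A = 12000/109.4 = 109.7 MPa.
n = 249/109.7 = 2.269.

n = 2.27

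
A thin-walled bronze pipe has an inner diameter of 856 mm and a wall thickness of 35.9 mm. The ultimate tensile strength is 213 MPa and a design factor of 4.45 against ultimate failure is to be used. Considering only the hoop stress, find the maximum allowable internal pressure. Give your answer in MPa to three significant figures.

p_allow = 4.01 MPa

σ_allow = 213/4.45 = 47.87 MPa.
σ_h = pD/(2t) → p_allow = 2σ_allow t/D = 2×47.87×35.9/856 = 4.015 MPa.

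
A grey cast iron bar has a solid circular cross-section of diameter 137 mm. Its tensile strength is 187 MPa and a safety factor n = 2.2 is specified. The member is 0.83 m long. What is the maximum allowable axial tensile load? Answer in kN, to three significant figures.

σ_allow = 187/2.2 = 85.00 MPa.
A = πd²/4 = π×137²/4 = 14740 mm².
F_allow = σ_allow × A = 85.00×14740 = 1.253×10^6 N.

F_allow = 1250 kN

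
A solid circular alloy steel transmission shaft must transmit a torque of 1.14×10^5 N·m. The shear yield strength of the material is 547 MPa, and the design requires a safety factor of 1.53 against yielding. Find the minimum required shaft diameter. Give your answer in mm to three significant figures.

d = 118 mm

Allowable shear stress τ_allow = 547/1.53 = 357.5 MPa.
For a solid shaft τ = 16T/(πd³), so d³ = 16T/(π τ_allow) = 16×1.1400×10^8/(π×357.5) = 1.624×10^6 mm³.
d = (1.624×10^6)^(1/3) = 117.5 mm.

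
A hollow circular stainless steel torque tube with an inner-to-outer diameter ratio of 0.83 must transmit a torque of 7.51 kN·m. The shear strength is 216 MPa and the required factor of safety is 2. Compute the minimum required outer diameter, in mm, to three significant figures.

d_o = 87.7 mm

τ_allow = 216/2 = 108.0 MPa.
For a hollow shaft τ = 16T/[πd_o³(1−k⁴)] with k = 0.83, so 1−k⁴ = 0.5254.
d_o³ = 16T/[π τ_allow (1−k⁴)] = 16×7510000/(π×108.0×0.5254) = 674000 mm³.
d_o = 87.68 mm.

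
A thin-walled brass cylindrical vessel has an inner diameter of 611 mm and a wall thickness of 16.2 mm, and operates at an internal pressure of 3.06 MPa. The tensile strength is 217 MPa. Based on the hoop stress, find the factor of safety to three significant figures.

n = 3.76

σ_h = pD/(2t) = 3.06×611/(2×16.2) = 57.71 MPa.
n = 217/57.71 = 3.760.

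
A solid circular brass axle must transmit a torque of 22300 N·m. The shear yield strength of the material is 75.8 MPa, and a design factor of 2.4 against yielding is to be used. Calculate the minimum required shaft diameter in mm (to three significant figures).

Allowable shear stress τ_allow = 75.8/2.4 = 31.58 MPa.
For a solid shaft τ = 16T/(πd³), so d³ = 16T/(π τ_allow) = 16×2.2300×10^7/(π×31.58) = 3.596×10^6 mm³.
d = (3.596×10^6)^(1/3) = 153.2 mm.

d = 153 mm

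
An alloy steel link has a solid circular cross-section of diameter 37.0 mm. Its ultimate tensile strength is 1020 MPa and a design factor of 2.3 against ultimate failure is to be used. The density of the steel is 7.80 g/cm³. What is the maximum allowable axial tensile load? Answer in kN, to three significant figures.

F_allow = 477 kN

σ_allow = 1020/2.3 = 443.5 MPa.
A = πd²/4 = π×37.0²/4 = 1075 mm².
F_allow = σ_allow × A = 443.5×1075 = 476800 N.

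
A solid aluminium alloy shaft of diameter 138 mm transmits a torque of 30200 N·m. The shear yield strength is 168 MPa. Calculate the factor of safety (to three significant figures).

τ = 16T/(πd³) = 16×3.0200×10^7/(π×138³) = 58.52 MPa.
n = τ_limit/τ = 168/58.52 = 2.871.

n = 2.87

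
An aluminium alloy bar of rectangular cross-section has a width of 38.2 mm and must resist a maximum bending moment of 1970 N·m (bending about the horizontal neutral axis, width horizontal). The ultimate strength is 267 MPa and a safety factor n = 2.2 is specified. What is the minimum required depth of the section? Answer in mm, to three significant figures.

σ_allow = 267/2.2 = 121.4 MPa.
For a rectangular section σ = 6M/(bh²), so h² = 6M/(b σ_allow) = 6×1970000/(38.2×121.4) = 2550 mm².
h = 50.49 mm.

h = 50.5 mm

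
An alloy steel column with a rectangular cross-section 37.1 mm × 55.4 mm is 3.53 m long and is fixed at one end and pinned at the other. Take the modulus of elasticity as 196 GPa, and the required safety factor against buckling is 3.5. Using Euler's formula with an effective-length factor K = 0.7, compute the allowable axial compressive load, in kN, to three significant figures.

P_allow = 21.3 kN

Buckling occurs about the weak axis: I_min = h·b³/12 = 55.4×37.1³/12 = 235700 mm⁴ (b = 37.1 mm is the smaller dimension).
Effective length L_e = KL = 0.7×3.53 m = 2471 mm.
Euler critical load P_cr = π²EI/L_e² = π²×196000×235700/2471² = 74690 N.
P_allow = P_cr/n = 74690/3.5 = 21340 N.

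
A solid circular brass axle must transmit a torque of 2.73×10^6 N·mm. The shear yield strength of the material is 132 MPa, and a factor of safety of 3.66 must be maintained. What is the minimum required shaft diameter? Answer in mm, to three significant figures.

d = 72.8 mm

Allowable shear stress τ_allow = 132/3.66 = 36.07 MPa.
For a solid shaft τ = 16T/(πd³), so d³ = 16T/(π τ_allow) = 16×2730000/(π×36.07) = 385500 mm³.
d = (385500)^(1/3) = 72.78 mm.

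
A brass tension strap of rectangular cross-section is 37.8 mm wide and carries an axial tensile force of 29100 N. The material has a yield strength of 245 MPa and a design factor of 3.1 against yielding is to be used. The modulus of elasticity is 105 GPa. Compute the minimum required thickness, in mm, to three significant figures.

σ_allow = 245/3.1 = 79.03 MPa.
Required area A = F/σ_allow = 29100/79.03 = 368.2 mm².
t = A/w = 368.2/37.8 = 9.741 mm.

t = 9.74 mm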